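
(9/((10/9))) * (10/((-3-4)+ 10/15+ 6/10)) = -1215/86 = -14.13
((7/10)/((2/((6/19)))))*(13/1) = 273/190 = 1.44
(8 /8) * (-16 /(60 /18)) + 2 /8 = -91 /20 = -4.55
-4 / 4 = -1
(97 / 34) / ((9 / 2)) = 97 / 153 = 0.63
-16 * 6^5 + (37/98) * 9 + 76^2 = -11626387/98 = -118636.60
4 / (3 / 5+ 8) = 20 / 43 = 0.47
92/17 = 5.41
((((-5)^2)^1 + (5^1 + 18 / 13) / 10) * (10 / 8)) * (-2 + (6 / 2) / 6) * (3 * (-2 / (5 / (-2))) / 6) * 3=-29997 / 520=-57.69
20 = 20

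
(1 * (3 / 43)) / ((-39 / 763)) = -1.36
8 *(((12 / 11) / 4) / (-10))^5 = -243 / 2013137500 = -0.00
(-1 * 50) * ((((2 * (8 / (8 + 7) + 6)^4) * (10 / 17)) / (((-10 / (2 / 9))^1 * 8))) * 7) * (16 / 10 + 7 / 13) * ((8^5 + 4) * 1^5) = 980389913578432 / 6712875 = 146046204.28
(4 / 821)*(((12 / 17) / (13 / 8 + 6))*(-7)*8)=-21504 / 851377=-0.03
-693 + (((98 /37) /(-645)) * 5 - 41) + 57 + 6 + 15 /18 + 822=1449205 /9546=151.81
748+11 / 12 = 8987 / 12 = 748.92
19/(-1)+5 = -14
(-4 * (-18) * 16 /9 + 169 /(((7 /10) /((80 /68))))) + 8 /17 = 49088 /119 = 412.50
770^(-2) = 1 /592900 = 0.00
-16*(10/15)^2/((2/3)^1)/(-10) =16/15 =1.07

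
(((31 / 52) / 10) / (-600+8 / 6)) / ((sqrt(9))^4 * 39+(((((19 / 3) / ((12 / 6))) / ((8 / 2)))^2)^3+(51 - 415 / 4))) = -555393024 / 17325986510388985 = -0.00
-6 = -6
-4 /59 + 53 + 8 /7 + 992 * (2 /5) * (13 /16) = 376.48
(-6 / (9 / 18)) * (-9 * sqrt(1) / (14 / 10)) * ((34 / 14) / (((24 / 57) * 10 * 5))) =8721 / 980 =8.90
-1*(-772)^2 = -595984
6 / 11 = 0.55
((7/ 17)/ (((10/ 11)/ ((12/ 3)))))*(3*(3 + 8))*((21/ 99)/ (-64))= -539/ 2720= -0.20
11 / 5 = 2.20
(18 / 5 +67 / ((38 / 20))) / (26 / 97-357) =-358124 / 3287285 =-0.11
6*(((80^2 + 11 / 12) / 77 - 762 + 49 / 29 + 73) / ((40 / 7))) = -16189649 / 25520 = -634.39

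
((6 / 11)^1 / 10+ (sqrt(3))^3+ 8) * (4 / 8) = 6.63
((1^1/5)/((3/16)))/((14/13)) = 104/105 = 0.99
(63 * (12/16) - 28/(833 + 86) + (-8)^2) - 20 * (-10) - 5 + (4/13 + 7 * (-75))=-218.47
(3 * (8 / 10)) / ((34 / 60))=72 / 17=4.24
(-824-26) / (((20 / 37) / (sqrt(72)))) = -9435*sqrt(2) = -13343.10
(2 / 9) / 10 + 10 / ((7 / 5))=2257 / 315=7.17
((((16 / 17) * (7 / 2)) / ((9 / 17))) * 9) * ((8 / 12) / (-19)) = -112 / 57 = -1.96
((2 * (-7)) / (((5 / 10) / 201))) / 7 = -804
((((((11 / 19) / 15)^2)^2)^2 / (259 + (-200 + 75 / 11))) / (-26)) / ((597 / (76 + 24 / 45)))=-676730987317 / 1834325456140656993058593750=-0.00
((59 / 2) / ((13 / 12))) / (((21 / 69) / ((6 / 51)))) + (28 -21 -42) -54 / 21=-5977 / 221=-27.05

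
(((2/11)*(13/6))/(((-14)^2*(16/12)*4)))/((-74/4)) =-13/638176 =-0.00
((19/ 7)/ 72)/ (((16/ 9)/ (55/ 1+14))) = 1311/ 896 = 1.46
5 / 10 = 1 / 2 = 0.50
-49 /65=-0.75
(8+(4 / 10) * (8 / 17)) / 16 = 87 / 170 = 0.51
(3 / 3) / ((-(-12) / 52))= 13 / 3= 4.33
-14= -14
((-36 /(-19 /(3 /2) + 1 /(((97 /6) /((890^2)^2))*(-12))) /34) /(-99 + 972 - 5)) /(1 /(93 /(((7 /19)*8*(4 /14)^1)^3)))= 53891163 /917462225908809728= 0.00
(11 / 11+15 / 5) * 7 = 28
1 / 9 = 0.11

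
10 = 10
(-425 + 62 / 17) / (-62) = 7163 / 1054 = 6.80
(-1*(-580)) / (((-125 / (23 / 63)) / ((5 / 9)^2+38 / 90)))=-1.24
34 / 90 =17 / 45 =0.38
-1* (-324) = 324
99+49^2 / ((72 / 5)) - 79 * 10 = -37747 / 72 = -524.26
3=3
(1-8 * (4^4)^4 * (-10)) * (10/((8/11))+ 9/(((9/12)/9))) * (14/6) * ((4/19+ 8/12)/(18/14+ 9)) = 68327203056497525/8208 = 8324464310002.14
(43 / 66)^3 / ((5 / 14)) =556549 / 718740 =0.77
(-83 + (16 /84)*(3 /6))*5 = -414.52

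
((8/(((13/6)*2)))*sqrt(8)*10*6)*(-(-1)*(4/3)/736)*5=600*sqrt(2)/299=2.84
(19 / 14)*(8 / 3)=3.62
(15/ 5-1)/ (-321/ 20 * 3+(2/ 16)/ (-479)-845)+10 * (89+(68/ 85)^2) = 76699194238/ 85563795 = 896.40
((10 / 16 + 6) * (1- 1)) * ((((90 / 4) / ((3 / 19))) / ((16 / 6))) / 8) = 0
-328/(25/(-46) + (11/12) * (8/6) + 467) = -135792/193619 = -0.70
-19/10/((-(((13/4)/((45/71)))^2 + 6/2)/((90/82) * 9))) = 24931800/38914289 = 0.64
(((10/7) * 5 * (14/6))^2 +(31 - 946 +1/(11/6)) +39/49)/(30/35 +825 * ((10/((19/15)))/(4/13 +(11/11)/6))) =-1084257287/23413600287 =-0.05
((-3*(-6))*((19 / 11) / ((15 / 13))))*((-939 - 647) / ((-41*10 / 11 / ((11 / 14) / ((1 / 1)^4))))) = 6463743 / 7175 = 900.87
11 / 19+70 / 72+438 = 300653 / 684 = 439.55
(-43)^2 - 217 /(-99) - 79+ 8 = 176239 /99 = 1780.19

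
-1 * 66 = -66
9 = 9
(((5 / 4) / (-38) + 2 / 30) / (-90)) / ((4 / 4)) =-77 / 205200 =-0.00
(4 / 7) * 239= 136.57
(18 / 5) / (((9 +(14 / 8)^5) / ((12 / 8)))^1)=27648 / 130115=0.21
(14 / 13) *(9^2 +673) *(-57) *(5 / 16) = -57855 / 4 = -14463.75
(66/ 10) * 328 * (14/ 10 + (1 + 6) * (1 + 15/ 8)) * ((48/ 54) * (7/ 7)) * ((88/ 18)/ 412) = 11390456/ 23175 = 491.50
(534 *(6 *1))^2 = 10265616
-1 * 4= -4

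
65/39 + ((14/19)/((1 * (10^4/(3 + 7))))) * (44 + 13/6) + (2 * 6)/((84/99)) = 2107191/133000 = 15.84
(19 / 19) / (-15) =-1 / 15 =-0.07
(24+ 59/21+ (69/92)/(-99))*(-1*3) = -24765/308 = -80.41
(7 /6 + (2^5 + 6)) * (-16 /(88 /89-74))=83660 /9747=8.58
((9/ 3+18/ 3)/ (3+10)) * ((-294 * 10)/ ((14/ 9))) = -17010/ 13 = -1308.46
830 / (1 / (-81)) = -67230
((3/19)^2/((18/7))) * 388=1358/361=3.76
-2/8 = -1/4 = -0.25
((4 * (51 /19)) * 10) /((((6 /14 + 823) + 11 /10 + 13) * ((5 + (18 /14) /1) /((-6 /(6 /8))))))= -1999200 /12253043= -0.16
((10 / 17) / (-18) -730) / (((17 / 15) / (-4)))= 2233900 / 867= 2576.59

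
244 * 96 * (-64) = -1499136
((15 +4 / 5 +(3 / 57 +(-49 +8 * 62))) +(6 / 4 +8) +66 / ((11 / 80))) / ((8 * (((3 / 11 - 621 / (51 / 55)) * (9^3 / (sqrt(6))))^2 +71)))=486733511 / 162293711229643600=0.00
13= 13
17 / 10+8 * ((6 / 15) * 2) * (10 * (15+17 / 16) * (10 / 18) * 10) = 5712.81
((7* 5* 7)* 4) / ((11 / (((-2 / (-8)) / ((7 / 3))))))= 105 / 11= 9.55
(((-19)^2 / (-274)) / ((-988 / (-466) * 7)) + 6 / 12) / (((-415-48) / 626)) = -6418691 / 11544442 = -0.56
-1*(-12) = 12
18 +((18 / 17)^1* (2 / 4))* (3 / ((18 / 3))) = 621 / 34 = 18.26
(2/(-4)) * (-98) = 49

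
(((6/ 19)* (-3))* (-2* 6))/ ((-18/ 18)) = -216/ 19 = -11.37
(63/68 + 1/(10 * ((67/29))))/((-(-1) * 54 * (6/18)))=22091/410040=0.05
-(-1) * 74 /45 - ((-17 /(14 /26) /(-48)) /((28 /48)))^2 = 0.37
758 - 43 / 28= 21181 / 28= 756.46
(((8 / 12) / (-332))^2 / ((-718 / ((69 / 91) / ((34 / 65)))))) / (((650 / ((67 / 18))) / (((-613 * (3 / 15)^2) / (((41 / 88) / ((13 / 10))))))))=10390963 / 3257956006830000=0.00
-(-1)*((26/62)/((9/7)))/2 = 91/558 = 0.16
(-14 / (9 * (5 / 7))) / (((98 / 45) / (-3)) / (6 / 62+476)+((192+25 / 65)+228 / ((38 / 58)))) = -56408898 / 13997027131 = -0.00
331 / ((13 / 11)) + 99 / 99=281.08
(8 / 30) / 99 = 4 / 1485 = 0.00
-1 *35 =-35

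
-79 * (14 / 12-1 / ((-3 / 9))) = -329.17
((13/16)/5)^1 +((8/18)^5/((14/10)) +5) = 171120259/33067440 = 5.17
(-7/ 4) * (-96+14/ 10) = 3311/ 20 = 165.55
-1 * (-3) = 3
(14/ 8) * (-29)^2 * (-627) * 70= -129190215/ 2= -64595107.50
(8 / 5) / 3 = 8 / 15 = 0.53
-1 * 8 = -8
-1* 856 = -856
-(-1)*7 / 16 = 7 / 16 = 0.44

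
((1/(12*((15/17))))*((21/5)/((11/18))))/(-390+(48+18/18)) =-357/187550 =-0.00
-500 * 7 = -3500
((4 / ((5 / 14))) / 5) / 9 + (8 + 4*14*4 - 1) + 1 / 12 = 231.33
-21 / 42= -0.50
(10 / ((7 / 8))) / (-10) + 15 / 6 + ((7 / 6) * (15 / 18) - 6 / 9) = 419 / 252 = 1.66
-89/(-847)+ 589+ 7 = 596.11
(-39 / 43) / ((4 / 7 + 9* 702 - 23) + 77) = -273 / 1918144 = -0.00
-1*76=-76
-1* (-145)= 145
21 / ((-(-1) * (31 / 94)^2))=185556 / 961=193.09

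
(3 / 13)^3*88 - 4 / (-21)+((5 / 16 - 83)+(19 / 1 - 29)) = -91.42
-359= -359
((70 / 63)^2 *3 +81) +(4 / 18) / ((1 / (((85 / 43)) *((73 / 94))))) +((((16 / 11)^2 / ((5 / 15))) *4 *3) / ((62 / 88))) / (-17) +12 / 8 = 50729462269 / 632649798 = 80.19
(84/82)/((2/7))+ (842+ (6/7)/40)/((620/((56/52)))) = 16681403/3304600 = 5.05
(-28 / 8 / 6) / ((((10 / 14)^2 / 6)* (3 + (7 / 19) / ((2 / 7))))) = -6517 / 4075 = -1.60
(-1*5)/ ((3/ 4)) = -20/ 3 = -6.67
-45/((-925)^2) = -9/171125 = -0.00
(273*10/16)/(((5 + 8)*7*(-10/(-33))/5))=30.94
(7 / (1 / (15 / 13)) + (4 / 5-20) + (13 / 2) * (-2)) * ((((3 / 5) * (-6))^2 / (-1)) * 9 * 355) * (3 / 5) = 973897344 / 1625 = 599321.44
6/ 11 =0.55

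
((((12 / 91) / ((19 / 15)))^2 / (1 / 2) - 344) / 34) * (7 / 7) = -514151452 / 50820497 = -10.12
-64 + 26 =-38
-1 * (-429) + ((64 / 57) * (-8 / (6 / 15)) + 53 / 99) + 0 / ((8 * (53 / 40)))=765716 / 1881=407.08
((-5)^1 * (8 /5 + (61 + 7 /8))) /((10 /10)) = -2539 /8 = -317.38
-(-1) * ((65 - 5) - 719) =-659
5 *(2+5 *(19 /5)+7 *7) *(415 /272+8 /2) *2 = 263025 /68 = 3868.01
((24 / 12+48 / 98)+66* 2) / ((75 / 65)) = 17134 / 147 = 116.56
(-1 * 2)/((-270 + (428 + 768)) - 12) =-1/457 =-0.00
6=6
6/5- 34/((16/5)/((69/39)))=-9151/520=-17.60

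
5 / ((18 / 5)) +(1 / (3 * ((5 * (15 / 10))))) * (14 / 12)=389 / 270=1.44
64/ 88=8/ 11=0.73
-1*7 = -7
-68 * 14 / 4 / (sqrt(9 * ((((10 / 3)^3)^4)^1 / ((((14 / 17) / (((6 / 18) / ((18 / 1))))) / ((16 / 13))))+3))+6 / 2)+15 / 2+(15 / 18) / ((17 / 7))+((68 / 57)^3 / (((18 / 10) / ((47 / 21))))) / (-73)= 607533640089340354677083 / 77732054642418904318311 - 86751 * sqrt(18565069409689803) / 34001305750537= 7.47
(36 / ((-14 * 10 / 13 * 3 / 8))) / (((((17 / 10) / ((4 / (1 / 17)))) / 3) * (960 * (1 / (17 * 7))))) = -663 / 5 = -132.60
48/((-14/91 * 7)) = -312/7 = -44.57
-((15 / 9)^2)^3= -15625 / 729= -21.43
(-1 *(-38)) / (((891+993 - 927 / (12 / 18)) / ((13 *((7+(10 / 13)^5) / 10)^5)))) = 2721504490521505897549825607884769 / 13393609008987592402639115532675000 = 0.20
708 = 708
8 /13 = 0.62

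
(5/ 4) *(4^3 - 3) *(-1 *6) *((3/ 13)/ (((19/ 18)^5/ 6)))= -15560592480/ 32189287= -483.41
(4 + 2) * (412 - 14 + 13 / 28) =33471 / 14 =2390.79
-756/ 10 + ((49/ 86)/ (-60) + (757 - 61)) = 640243/ 1032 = 620.39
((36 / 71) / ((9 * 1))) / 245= 4 / 17395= 0.00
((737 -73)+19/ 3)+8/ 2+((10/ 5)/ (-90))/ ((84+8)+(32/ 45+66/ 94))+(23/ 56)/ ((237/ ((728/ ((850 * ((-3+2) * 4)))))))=107354511622469/ 159201100200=674.33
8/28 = 2/7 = 0.29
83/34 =2.44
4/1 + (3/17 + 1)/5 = 72/17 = 4.24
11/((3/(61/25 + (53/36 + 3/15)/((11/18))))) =18.98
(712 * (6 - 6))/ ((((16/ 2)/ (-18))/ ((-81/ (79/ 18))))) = 0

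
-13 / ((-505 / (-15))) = -39 / 101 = -0.39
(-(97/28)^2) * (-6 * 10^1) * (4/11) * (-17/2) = -2225.69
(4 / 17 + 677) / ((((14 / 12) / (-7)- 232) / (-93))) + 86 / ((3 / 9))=12533952 / 23681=529.28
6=6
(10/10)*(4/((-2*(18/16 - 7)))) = 16/47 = 0.34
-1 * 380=-380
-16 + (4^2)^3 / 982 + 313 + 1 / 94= 13900741 / 46154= 301.18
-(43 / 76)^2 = -0.32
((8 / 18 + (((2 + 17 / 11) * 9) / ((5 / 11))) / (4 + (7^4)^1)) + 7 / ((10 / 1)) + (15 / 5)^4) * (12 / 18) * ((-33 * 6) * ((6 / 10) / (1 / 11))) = -331102222 / 4625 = -71589.67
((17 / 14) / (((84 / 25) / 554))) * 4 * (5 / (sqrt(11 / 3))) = 588625 * sqrt(33) / 1617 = 2091.15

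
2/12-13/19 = -59/114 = -0.52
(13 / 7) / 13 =1 / 7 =0.14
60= 60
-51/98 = -0.52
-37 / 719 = -0.05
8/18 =4/9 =0.44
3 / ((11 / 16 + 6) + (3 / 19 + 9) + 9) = 912 / 7553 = 0.12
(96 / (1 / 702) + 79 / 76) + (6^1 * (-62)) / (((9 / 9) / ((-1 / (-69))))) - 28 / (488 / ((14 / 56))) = 14370817239 / 213256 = 67387.63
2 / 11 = 0.18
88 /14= 44 /7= 6.29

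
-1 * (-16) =16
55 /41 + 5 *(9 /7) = 2230 /287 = 7.77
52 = 52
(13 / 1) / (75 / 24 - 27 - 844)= -104 / 6943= -0.01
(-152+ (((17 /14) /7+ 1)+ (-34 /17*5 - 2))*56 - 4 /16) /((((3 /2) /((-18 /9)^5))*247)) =339824 /5187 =65.51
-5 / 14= -0.36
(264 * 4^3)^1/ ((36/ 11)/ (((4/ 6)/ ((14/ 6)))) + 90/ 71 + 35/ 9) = 118761984/ 116759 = 1017.15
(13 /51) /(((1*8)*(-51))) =-13 /20808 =-0.00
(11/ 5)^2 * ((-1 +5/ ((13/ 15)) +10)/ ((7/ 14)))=46464/ 325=142.97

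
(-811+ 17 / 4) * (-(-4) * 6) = -19362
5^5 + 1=3126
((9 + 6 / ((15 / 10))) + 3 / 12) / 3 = 53 / 12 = 4.42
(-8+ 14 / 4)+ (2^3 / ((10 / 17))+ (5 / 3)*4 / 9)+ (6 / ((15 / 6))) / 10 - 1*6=5509 / 1350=4.08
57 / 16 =3.56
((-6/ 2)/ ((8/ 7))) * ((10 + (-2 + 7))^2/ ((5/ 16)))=-1890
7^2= 49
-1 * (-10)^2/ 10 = -10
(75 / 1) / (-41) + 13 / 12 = -367 / 492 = -0.75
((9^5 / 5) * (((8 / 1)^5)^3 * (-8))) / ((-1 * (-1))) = -3324163179957505228.80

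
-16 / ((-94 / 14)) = 112 / 47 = 2.38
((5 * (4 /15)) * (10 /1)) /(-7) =-40 /21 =-1.90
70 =70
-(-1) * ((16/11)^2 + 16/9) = 4240/1089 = 3.89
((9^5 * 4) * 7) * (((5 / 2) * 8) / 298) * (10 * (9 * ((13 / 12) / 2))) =806018850 / 149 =5409522.48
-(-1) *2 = 2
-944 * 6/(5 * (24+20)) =-1416/55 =-25.75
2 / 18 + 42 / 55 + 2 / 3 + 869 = 430918 / 495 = 870.54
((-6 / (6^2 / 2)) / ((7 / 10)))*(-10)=100 / 21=4.76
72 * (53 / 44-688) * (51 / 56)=-1981503 / 44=-45034.16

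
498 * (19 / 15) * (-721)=-2274034 / 5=-454806.80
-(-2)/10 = 1/5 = 0.20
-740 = -740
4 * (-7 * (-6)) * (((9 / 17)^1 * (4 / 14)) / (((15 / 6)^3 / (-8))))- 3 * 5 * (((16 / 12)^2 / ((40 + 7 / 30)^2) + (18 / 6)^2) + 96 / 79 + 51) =-13397394009324 / 14386383875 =-931.26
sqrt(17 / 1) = 4.12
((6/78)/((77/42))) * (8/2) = 24/143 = 0.17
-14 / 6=-7 / 3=-2.33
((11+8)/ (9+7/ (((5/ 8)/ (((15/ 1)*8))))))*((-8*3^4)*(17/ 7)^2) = -1186056/ 22099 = -53.67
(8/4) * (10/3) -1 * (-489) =1487/3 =495.67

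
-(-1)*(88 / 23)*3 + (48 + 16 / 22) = 15232 / 253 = 60.21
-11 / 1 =-11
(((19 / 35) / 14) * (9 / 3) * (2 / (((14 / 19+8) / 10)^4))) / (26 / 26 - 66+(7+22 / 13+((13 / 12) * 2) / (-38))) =-550436807700 / 77700519099077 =-0.01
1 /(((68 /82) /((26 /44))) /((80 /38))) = 5330 /3553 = 1.50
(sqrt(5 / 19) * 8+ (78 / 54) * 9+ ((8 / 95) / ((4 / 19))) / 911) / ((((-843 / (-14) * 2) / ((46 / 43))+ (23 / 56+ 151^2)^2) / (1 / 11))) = 577024 * sqrt(95) / 7837430543974471+ 4271203776 / 1878920848831774495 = 0.00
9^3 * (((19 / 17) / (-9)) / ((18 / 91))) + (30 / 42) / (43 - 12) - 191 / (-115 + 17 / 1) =-11767656 / 25823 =-455.70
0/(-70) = 0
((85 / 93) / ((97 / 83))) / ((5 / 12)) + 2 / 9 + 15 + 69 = 86.10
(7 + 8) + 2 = 17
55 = 55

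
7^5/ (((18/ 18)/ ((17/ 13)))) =285719/ 13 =21978.38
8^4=4096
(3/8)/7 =3/56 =0.05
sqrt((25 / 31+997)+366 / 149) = sqrt(21340768466) / 4619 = 31.63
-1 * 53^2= -2809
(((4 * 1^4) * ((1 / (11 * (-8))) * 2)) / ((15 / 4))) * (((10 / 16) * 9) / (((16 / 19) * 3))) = -19 / 352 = -0.05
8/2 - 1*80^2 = -6396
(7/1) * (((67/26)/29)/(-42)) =-67/4524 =-0.01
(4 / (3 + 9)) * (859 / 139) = 2.06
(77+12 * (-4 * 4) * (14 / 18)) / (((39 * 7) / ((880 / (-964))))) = 6820 / 28197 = 0.24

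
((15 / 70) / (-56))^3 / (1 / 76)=-513 / 120472576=-0.00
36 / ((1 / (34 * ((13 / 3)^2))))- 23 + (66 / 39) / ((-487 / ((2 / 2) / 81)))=11774653349 / 512811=22961.00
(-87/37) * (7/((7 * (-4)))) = 0.59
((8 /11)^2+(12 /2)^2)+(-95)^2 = 9061.53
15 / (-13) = -15 / 13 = -1.15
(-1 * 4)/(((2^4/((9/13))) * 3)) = -3/52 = -0.06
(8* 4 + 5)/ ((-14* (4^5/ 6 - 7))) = -111/ 6874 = -0.02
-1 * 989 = -989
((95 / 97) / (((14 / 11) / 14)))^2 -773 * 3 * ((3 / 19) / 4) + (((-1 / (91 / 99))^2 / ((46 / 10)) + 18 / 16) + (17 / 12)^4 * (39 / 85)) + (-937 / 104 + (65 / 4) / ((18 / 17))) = 40115430443837977 / 1176742459226880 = 34.09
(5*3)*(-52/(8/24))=-2340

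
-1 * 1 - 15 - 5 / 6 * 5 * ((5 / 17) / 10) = -3289 / 204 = -16.12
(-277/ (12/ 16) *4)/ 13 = -4432/ 39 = -113.64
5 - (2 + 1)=2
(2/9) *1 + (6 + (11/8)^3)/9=603/512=1.18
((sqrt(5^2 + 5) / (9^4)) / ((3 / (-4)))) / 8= -sqrt(30) / 39366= -0.00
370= 370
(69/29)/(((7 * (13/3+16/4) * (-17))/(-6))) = 1242/86275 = 0.01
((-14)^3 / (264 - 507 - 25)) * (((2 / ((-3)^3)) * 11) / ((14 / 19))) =-20482 / 1809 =-11.32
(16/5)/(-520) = -0.01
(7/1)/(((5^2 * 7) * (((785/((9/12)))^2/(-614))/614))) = -848241/61622500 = -0.01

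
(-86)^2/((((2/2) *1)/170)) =1257320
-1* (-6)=6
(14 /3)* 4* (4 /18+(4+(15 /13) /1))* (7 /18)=123284 /3159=39.03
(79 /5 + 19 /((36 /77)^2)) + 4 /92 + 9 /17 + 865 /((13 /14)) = 34085177597 /32937840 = 1034.83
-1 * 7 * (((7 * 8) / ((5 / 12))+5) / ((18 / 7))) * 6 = -34153 / 15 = -2276.87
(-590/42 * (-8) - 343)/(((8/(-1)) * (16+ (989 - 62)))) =4843/158424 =0.03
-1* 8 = -8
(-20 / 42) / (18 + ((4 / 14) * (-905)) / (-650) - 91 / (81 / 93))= 2925 / 528769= 0.01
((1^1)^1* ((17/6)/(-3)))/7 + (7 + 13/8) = 4279/504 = 8.49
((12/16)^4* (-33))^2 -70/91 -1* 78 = 25775213/851968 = 30.25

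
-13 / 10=-1.30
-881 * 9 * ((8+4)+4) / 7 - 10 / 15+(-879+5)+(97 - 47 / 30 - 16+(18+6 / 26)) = -51598177 / 2730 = -18900.43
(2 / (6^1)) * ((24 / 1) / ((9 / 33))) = 88 / 3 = 29.33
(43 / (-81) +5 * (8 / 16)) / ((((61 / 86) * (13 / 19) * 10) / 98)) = 12770527 / 321165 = 39.76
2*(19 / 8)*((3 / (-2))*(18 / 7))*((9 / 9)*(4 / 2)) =-513 / 14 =-36.64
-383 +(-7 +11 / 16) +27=-362.31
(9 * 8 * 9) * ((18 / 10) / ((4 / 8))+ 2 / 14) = 84888 / 35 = 2425.37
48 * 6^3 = 10368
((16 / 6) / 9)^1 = 8 / 27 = 0.30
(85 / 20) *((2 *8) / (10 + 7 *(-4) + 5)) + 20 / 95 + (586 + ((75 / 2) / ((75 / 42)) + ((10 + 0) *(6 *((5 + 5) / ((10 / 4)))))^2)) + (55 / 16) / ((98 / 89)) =22542603017 / 387296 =58205.10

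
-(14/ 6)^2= -49/ 9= -5.44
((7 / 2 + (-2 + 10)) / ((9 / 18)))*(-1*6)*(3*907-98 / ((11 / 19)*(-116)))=-119848101 / 319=-375699.38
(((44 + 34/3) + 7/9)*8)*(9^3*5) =1636200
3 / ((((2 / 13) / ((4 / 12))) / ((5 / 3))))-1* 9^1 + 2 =23 / 6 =3.83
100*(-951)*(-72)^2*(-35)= 17254944000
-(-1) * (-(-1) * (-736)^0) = 1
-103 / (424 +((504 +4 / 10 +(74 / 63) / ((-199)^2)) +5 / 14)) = -367101270 / 3310174151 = -0.11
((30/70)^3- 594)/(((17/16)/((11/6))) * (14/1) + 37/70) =-44817300/652141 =-68.72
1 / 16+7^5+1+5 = 16813.06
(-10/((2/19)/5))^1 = -475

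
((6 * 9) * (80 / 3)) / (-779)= -1440 / 779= -1.85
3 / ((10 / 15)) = 9 / 2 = 4.50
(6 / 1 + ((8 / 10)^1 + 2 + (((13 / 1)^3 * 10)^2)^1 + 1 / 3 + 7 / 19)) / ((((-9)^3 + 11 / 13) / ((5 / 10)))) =-447083192426 / 1348905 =-331441.57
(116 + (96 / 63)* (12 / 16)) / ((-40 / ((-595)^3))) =1233777125 / 2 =616888562.50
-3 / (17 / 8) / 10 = -12 / 85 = -0.14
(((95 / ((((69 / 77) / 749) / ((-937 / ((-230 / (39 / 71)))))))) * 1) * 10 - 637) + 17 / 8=533720495719 / 300472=1776273.65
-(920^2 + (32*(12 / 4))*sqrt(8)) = -846400 - 192*sqrt(2) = -846671.53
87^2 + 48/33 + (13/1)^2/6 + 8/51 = 2841943/374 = 7598.78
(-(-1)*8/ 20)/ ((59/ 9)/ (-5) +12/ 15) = -0.78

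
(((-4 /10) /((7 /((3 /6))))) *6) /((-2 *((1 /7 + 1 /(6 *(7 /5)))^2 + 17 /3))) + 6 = 304266 /50585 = 6.01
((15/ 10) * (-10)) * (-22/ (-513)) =-110/ 171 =-0.64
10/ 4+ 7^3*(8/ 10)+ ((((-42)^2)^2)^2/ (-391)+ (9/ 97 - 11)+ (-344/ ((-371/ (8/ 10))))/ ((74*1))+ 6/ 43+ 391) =-5543832947441477300811/ 223868289470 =-24763815190.47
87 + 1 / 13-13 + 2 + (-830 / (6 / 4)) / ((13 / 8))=-10313 / 39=-264.44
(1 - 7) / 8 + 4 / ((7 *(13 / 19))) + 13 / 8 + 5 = 6.71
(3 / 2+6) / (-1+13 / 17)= -255 / 8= -31.88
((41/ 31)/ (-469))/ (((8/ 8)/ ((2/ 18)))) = -41/ 130851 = -0.00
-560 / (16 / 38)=-1330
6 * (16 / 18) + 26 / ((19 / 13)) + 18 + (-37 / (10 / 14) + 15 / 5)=-2188 / 285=-7.68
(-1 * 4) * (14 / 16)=-7 / 2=-3.50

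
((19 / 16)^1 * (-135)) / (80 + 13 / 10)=-4275 / 2168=-1.97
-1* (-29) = 29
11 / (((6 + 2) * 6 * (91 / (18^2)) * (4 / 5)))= 1485 / 1456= 1.02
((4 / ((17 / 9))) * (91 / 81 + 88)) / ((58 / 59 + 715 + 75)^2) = 25129339 / 83304760068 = 0.00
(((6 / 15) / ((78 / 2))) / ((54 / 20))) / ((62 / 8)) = 16 / 32643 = 0.00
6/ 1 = 6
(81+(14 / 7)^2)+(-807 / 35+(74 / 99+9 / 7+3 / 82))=18187909 / 284130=64.01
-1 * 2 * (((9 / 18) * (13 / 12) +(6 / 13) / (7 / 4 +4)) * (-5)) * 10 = 111575 / 1794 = 62.19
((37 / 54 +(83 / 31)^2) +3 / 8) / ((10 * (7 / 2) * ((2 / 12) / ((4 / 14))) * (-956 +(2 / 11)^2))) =-206679253 / 490219092720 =-0.00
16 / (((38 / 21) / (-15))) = -2520 / 19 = -132.63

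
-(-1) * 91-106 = -15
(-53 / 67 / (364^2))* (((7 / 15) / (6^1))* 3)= -53 / 38045280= -0.00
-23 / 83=-0.28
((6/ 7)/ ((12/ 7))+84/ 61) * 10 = 18.77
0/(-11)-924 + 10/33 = -30482/33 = -923.70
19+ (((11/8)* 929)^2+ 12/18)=1631706.56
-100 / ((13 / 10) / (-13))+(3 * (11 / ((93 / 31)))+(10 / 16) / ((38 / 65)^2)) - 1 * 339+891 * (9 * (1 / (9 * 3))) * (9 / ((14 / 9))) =193441715 / 80864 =2392.19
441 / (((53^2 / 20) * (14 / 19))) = 11970 / 2809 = 4.26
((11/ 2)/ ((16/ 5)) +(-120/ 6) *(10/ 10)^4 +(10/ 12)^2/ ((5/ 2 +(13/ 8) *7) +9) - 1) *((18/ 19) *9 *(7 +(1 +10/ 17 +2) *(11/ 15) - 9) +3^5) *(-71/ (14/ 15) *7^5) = 7708987061875659/ 1260992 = 6113430586.30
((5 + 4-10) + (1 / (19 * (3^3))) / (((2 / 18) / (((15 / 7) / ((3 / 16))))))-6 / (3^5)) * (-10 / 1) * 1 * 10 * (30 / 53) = 8879000 / 190323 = 46.65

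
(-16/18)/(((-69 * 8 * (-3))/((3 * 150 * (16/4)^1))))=-200/207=-0.97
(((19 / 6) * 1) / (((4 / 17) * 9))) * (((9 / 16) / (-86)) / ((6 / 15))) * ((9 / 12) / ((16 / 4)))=-1615 / 352256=-0.00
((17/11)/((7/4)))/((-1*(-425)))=4/1925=0.00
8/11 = 0.73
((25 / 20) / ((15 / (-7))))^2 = 49 / 144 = 0.34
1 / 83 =0.01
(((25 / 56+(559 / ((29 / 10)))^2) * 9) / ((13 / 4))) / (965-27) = 15749231625 / 143572156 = 109.70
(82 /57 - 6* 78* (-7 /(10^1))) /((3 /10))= 187552 /171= 1096.80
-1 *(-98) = 98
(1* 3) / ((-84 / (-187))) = 6.68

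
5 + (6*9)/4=18.50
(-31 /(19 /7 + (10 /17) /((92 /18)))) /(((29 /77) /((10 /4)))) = -2969645 /40832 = -72.73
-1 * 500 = -500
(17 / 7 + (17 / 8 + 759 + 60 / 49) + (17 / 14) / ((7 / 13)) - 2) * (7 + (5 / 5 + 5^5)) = 939564769 / 392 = 2396848.90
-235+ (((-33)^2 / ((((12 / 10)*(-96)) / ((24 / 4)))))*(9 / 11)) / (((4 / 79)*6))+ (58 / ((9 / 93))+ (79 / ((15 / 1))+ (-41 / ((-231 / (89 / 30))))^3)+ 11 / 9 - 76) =1514582613627143 / 10650001824000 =142.21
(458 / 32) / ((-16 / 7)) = -1603 / 256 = -6.26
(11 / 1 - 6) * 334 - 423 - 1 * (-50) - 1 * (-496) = 1793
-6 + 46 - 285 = -245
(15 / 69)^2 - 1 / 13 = -204 / 6877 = -0.03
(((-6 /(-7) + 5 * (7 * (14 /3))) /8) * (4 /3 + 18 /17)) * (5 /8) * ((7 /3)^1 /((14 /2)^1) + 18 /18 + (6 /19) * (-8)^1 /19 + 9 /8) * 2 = 2648423885 /18558288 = 142.71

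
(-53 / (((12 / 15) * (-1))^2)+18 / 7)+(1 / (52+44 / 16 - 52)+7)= -89785 / 1232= -72.88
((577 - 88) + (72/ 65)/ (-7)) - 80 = 186023/ 455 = 408.84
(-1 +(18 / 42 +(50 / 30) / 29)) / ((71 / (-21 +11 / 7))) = 42568 / 302673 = 0.14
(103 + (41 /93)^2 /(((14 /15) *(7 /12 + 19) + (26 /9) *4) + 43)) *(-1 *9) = -389310225 /419957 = -927.02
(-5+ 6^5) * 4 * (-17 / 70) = -264214 / 35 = -7548.97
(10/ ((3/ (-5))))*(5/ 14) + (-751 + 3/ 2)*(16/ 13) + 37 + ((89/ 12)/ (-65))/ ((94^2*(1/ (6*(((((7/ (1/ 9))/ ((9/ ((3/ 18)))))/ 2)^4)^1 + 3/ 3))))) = -11432946857867/ 12825630720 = -891.41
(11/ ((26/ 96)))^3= 147197952/ 2197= 66999.52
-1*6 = -6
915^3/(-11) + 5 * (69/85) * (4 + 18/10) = -65115152364/935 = -69641874.19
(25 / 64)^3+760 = 760.06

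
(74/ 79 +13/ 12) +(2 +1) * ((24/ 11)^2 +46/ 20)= 23.20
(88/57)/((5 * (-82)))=-44/11685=-0.00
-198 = -198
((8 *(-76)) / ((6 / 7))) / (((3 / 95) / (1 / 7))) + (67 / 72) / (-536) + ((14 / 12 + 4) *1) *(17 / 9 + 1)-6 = -5529539 / 1728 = -3199.96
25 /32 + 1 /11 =307 /352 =0.87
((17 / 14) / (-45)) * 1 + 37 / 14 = 824 / 315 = 2.62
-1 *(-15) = 15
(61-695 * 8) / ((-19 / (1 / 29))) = 9.98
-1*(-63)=63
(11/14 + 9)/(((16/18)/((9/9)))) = 1233/112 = 11.01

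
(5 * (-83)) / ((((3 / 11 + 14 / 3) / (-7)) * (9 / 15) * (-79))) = -159775 / 12877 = -12.41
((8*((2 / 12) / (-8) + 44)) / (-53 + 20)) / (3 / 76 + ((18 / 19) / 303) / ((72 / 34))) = -8102018 / 31119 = -260.36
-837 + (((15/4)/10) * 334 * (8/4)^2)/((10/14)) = -678/5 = -135.60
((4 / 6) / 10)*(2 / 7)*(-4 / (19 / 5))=-8 / 399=-0.02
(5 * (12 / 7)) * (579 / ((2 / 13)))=225810 / 7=32258.57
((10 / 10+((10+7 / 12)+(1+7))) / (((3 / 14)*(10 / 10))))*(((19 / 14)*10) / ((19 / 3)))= 1175 / 6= 195.83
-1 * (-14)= 14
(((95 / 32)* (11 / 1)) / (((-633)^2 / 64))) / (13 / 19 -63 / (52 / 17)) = -2064920 / 7882754697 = -0.00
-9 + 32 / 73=-625 / 73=-8.56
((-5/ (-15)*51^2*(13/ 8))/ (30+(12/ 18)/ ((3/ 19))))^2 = 10289870721/ 6071296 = 1694.84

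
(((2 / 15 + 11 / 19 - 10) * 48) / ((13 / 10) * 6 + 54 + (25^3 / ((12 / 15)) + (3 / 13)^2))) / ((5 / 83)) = -2376286016 / 6291345455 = -0.38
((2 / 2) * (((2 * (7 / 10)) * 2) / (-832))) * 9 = -63 / 2080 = -0.03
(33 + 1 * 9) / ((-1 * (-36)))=1.17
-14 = -14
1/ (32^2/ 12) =3/ 256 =0.01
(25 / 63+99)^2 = 9879.73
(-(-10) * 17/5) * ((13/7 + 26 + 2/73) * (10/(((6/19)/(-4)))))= -184097080/1533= -120089.42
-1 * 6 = -6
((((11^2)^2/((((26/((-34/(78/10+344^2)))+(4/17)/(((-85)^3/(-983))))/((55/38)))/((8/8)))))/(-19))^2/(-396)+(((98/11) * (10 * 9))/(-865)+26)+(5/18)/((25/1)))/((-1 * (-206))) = 3998309515631938896989070500849259391/32835541651905213816818175530446983840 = 0.12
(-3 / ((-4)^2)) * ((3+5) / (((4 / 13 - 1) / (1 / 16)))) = 0.14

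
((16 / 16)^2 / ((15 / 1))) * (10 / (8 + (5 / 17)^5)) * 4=11358856 / 34085943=0.33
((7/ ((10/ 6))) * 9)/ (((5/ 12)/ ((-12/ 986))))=-13608/ 12325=-1.10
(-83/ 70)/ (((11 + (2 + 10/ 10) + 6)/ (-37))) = 3071/ 1400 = 2.19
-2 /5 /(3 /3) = -0.40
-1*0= 0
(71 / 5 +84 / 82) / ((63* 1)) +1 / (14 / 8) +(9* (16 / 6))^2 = 7449541 / 12915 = 576.81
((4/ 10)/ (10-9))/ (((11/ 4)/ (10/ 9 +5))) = 8/ 9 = 0.89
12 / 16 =3 / 4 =0.75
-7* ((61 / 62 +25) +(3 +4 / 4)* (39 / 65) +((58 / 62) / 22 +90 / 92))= -16143449 / 78430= -205.83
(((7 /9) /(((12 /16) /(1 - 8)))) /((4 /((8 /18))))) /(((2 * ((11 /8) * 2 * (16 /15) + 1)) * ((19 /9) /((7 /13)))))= -3430 /131157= -0.03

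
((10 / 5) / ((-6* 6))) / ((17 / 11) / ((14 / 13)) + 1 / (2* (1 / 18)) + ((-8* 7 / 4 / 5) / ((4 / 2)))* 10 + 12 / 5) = 385 / 8073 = 0.05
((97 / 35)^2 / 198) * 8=37636 / 121275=0.31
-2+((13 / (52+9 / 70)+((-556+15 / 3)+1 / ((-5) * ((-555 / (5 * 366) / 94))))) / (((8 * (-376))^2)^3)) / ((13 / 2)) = -500049023230053488928179801 / 250024511615026744451399680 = -2.00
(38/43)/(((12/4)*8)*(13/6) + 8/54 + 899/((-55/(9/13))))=733590/33895309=0.02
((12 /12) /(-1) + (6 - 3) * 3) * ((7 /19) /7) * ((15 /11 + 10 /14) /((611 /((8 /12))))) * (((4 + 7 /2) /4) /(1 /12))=19200 /893893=0.02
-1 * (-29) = 29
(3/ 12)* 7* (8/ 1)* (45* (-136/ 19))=-85680/ 19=-4509.47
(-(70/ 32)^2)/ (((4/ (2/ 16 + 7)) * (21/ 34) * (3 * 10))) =-11305/ 24576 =-0.46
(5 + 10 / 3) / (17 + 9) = 25 / 78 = 0.32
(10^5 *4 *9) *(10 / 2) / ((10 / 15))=27000000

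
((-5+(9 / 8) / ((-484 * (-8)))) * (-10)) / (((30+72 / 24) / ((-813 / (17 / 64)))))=-209850205 / 45254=-4637.16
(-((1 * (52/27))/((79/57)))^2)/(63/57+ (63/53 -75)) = 982977008/37011720015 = 0.03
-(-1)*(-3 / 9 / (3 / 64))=-64 / 9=-7.11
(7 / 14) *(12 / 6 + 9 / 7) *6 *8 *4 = 2208 / 7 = 315.43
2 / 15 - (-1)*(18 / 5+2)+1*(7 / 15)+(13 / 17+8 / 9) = 6008 / 765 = 7.85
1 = 1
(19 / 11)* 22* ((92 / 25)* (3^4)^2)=22937256 / 25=917490.24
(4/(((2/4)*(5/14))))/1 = 112/5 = 22.40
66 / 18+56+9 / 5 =922 / 15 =61.47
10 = 10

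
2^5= 32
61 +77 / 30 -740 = -20293 / 30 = -676.43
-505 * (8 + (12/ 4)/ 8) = -33835/ 8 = -4229.38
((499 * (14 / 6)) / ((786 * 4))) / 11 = 3493 / 103752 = 0.03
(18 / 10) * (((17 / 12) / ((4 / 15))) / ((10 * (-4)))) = -153 / 640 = -0.24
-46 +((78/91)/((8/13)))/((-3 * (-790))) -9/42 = -1022247/22120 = -46.21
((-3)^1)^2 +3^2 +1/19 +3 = 21.05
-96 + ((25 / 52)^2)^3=-1897734387119 / 19770609664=-95.99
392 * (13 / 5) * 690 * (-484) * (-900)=306334828800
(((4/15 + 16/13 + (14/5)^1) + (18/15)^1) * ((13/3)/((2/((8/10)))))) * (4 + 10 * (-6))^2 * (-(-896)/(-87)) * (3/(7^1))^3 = -17563648/725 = -24225.72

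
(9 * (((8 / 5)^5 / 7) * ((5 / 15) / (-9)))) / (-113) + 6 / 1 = 44526518 / 7415625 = 6.00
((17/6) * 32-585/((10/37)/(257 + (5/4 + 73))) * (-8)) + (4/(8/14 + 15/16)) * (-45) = 2908099463/507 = 5735896.38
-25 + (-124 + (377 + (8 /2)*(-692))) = -2540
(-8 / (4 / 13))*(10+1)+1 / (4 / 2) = -571 / 2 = -285.50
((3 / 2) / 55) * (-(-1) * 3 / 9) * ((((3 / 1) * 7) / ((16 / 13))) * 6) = 819 / 880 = 0.93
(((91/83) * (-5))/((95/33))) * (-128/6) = 40.62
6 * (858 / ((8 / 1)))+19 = 1325 / 2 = 662.50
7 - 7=0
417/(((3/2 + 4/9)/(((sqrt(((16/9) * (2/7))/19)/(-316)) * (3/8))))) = -3753 * sqrt(266)/1470980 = -0.04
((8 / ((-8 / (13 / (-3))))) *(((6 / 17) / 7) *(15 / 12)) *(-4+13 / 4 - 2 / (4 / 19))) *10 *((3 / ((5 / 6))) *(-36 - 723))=18204615 / 238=76489.98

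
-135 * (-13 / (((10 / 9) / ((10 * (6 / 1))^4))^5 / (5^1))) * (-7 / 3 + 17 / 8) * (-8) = 3157427808511450546176000000000000000000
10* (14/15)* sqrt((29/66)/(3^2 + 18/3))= 1.60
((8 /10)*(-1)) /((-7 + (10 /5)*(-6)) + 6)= 0.06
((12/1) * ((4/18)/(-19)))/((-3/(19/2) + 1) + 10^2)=-8/5739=-0.00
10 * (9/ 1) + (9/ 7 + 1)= 646/ 7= 92.29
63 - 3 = 60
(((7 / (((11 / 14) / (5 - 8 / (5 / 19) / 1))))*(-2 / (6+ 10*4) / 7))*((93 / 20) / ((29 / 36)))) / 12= 248031 / 366850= 0.68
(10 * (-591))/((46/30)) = -88650/23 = -3854.35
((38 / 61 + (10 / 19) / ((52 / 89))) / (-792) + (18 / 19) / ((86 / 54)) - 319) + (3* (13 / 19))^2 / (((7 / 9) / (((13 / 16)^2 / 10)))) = -6945710791730759 / 21838461765120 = -318.05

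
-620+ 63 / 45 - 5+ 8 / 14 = -21806 / 35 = -623.03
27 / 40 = 0.68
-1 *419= -419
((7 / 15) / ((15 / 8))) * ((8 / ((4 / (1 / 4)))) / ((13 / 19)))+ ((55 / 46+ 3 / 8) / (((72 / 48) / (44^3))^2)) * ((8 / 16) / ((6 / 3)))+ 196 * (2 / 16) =170387323052147 / 134550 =1266349483.85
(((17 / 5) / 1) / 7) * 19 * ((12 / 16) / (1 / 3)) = 2907 / 140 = 20.76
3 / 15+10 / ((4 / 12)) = 151 / 5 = 30.20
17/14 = 1.21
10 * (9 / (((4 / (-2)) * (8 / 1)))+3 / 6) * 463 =-2315 / 8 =-289.38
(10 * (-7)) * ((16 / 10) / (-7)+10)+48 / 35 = -23892 / 35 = -682.63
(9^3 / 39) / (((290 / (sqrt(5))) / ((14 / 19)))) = 0.11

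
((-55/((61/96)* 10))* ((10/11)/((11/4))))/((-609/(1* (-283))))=-1.33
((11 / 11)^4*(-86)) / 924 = -43 / 462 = -0.09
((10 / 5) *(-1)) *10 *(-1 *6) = 120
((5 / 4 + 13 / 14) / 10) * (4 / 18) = 61 / 1260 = 0.05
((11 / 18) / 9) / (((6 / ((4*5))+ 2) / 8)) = 440 / 1863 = 0.24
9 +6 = 15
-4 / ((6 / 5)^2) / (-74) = 25 / 666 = 0.04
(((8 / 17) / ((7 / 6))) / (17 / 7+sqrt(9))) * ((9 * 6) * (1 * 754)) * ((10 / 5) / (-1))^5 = -31269888 / 323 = -96810.80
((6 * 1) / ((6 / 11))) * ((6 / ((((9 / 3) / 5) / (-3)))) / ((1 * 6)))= -55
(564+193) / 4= 757 / 4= 189.25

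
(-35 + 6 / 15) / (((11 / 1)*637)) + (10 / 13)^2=267251 / 455455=0.59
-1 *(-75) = 75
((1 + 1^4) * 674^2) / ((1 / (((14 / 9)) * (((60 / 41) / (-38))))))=-127197280 / 2337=-54427.59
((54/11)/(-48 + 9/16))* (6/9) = -192/2783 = -0.07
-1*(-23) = 23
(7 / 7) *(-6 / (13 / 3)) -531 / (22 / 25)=-172971 / 286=-604.79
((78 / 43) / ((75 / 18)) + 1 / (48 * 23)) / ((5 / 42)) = 3.66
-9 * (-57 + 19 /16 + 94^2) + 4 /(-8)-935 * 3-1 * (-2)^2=-1309299 /16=-81831.19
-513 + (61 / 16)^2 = -127607 / 256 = -498.46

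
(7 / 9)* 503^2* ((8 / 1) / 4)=3542126 / 9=393569.56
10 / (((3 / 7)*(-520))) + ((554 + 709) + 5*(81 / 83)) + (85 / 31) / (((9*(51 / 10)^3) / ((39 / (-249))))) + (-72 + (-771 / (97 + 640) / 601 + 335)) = 6371136251994896549 / 4161876665779404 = 1530.83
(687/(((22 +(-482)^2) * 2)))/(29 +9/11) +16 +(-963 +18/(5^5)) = -946.99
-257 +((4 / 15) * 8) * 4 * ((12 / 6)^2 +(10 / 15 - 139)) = -1403.31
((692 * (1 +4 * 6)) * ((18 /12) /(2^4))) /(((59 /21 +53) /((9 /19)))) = 2452275 /178144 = 13.77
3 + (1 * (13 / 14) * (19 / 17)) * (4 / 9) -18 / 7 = 953 / 1071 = 0.89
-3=-3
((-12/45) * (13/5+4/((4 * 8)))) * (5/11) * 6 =-109/55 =-1.98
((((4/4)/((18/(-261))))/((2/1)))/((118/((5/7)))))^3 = -3048625/36067838464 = -0.00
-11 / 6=-1.83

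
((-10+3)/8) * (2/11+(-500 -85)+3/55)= 112567/220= 511.67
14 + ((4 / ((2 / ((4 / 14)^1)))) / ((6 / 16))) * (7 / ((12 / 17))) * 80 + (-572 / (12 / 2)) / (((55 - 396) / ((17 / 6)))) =341407 / 279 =1223.68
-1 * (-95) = 95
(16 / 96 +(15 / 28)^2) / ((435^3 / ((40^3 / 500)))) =8536 / 12099992625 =0.00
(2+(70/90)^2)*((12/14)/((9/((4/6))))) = 844/5103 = 0.17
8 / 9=0.89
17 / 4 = 4.25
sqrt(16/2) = 2 *sqrt(2) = 2.83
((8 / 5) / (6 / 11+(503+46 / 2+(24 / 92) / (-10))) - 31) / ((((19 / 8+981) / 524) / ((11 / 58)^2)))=-2618006067864 / 4406664860909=-0.59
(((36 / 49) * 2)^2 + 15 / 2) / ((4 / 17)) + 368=7857055 / 19208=409.05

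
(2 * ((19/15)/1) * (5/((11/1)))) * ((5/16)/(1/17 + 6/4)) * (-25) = -40375/6996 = -5.77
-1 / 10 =-0.10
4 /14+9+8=121 /7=17.29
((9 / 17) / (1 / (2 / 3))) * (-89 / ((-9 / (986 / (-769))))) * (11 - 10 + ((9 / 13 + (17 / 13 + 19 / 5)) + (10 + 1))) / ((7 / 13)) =-11944868 / 80745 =-147.93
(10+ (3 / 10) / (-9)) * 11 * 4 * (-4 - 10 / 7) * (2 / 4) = -124982 / 105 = -1190.30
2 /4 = 1 /2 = 0.50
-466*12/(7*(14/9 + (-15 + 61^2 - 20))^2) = -0.00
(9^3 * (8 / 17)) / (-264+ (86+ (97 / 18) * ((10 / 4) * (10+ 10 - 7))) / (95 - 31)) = -1.32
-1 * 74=-74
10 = 10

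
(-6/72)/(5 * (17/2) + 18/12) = -1/528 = -0.00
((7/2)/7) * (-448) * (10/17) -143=-4671/17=-274.76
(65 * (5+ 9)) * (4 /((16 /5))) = 2275 /2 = 1137.50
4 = 4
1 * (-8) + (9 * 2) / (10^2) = -391 / 50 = -7.82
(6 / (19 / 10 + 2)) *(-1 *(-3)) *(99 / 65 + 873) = 682128 / 169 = 4036.26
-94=-94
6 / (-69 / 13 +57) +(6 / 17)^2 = 7789 / 32368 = 0.24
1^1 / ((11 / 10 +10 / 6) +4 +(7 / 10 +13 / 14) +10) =210 / 3863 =0.05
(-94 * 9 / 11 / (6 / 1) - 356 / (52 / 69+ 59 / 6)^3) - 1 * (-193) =228542414770 / 1270514333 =179.88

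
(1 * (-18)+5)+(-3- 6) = -22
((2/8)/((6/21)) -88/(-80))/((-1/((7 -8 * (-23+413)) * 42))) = 5164467/20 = 258223.35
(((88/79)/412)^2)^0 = 1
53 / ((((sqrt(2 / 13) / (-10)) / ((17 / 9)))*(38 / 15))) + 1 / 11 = 1 / 11 - 22525*sqrt(26) / 114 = -1007.41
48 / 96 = 1 / 2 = 0.50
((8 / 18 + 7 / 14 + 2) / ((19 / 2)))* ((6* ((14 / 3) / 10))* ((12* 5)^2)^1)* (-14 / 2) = -415520 / 19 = -21869.47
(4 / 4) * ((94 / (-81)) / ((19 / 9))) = -94 / 171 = -0.55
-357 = -357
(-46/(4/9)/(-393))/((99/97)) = 2231/8646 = 0.26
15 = 15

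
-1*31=-31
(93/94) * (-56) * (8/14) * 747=-1111536/47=-23649.70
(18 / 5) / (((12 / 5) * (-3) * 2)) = -1 / 4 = -0.25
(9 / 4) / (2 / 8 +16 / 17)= 17 / 9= 1.89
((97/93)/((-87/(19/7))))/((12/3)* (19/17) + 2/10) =-156655/22484889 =-0.01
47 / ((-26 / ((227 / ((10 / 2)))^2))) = -2421863 / 650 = -3725.94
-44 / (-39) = 44 / 39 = 1.13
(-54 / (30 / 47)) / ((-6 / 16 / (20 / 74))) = 2256 / 37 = 60.97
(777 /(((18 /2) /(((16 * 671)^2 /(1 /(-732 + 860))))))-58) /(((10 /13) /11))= 273212635811687 /15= 18214175720779.13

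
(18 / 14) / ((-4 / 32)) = -72 / 7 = -10.29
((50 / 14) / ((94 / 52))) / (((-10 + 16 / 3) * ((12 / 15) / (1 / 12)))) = -1625 / 36848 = -0.04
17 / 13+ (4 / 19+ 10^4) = 2470375 / 247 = 10001.52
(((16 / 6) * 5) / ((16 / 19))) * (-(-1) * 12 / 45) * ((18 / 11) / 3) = 76 / 33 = 2.30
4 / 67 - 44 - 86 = -8706 / 67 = -129.94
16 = 16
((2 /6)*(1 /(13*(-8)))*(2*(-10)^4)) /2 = -1250 /39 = -32.05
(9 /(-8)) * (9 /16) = -81 /128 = -0.63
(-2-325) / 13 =-327 / 13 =-25.15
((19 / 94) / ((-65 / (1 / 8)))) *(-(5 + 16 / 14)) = 817 / 342160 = 0.00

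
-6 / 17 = -0.35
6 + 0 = 6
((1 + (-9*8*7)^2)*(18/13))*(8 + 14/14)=41150754/13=3165442.62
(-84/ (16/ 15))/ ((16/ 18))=-2835/ 32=-88.59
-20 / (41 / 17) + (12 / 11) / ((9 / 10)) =-9580 / 1353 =-7.08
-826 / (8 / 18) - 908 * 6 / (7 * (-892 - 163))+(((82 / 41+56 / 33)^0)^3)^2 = -27424379 / 14770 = -1856.76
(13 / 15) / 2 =13 / 30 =0.43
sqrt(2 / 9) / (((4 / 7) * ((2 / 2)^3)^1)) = 0.82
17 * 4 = 68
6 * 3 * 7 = 126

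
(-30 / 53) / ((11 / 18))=-540 / 583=-0.93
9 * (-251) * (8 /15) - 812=-10084 /5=-2016.80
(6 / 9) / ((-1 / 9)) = -6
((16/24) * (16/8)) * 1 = 4/3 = 1.33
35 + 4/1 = 39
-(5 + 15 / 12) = -25 / 4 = -6.25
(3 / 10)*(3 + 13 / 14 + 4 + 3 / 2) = 99 / 35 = 2.83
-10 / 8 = -5 / 4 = -1.25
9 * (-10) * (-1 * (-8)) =-720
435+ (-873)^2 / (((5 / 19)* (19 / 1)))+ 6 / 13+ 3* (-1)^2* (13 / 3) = 9936827 / 65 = 152874.26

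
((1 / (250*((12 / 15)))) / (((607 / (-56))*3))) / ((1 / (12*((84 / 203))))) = -336 / 440075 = -0.00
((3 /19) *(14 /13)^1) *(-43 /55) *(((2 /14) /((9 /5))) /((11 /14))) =-1204 /89661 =-0.01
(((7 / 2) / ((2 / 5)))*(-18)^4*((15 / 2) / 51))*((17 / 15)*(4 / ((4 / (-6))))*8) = -7348320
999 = 999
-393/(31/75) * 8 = -235800/31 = -7606.45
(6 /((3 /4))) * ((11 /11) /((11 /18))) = 144 /11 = 13.09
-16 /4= -4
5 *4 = 20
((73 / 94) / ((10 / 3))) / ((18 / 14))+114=321991 / 2820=114.18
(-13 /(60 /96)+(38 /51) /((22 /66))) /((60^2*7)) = -263 /357000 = -0.00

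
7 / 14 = 1 / 2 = 0.50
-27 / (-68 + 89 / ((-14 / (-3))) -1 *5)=378 / 755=0.50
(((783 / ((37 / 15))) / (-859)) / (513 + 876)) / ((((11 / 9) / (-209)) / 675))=451888875 / 14715529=30.71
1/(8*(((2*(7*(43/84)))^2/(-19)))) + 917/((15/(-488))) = -1654842773/55470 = -29833.11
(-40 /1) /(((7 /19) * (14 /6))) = -2280 /49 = -46.53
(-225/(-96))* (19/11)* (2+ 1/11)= 32775/3872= 8.46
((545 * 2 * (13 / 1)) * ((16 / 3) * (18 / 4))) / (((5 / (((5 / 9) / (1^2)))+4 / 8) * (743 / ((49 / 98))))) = 340080 / 14117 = 24.09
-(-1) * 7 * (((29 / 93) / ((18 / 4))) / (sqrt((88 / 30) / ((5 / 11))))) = 1015 * sqrt(3) / 9207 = 0.19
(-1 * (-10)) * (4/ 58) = 20/ 29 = 0.69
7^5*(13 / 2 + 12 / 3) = 352947 / 2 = 176473.50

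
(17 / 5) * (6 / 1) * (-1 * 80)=-1632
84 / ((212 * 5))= 21 / 265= 0.08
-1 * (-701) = 701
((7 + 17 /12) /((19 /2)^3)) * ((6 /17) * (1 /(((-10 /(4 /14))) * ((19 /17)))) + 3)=133926 /4561235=0.03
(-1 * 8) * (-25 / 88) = 25 / 11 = 2.27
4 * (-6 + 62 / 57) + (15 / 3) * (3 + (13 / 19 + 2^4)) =4490 / 57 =78.77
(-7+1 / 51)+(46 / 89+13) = 29669 / 4539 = 6.54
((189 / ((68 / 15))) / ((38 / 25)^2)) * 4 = 1771875 / 24548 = 72.18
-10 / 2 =-5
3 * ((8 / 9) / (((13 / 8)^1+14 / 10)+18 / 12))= 320 / 543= 0.59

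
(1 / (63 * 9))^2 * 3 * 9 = 1 / 11907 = 0.00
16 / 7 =2.29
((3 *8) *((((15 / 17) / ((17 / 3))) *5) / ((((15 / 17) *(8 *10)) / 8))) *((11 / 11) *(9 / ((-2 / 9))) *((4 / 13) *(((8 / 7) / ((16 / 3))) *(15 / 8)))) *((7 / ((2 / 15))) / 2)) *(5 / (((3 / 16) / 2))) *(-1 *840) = 2755620000 / 221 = 12468868.78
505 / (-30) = -101 / 6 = -16.83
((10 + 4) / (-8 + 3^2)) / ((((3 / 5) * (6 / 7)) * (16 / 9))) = 245 / 16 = 15.31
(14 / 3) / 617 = 0.01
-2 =-2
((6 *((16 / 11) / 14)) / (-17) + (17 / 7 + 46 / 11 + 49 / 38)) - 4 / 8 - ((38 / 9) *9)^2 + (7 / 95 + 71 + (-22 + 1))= -172426057 / 124355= -1386.56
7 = 7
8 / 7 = 1.14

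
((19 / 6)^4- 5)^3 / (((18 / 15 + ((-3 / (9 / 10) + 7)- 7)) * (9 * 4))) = -11361.01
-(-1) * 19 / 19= 1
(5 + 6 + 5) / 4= 4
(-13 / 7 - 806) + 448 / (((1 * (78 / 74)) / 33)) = 1202837 / 91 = 13217.99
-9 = -9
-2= -2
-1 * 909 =-909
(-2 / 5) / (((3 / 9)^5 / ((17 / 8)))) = -4131 / 20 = -206.55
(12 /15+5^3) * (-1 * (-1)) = 629 /5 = 125.80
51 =51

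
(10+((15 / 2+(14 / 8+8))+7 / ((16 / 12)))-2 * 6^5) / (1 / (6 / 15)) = -31039 / 5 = -6207.80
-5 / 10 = -1 / 2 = -0.50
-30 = -30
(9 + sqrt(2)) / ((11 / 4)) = 4* sqrt(2) / 11 + 36 / 11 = 3.79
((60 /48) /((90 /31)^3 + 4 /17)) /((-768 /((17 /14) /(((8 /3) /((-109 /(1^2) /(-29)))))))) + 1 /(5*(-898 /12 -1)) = -37194852548699 /13524828486041600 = -0.00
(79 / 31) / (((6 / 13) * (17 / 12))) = 2054 / 527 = 3.90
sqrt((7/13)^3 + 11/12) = sqrt(1103037)/1014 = 1.04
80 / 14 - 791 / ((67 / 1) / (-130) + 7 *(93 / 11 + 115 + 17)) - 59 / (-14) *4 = 214105744 / 9836491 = 21.77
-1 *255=-255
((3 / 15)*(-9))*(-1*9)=81 / 5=16.20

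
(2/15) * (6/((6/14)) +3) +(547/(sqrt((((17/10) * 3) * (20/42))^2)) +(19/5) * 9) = 66734/255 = 261.70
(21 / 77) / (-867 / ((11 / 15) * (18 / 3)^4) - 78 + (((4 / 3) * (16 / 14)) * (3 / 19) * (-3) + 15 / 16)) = -7182 / 2072395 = -0.00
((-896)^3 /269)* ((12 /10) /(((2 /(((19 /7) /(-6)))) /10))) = 1952448512 /269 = 7258172.91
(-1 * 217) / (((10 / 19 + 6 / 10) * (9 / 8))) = -164920 / 963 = -171.26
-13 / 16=-0.81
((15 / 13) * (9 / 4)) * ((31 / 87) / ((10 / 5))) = 1395 / 3016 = 0.46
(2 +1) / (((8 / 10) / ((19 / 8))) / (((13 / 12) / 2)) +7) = 0.39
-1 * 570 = -570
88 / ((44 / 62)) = 124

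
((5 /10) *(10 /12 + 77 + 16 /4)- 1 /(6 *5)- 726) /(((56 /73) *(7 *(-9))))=3000811 /211680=14.18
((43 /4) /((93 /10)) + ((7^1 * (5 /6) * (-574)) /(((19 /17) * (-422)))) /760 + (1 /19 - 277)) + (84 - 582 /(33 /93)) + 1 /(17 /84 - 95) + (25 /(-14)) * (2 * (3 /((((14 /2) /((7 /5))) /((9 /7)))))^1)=-892545023181022793 /486472247335536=-1834.73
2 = 2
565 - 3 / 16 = 9037 / 16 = 564.81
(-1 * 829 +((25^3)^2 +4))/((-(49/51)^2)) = -635007619800/2401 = -264476309.79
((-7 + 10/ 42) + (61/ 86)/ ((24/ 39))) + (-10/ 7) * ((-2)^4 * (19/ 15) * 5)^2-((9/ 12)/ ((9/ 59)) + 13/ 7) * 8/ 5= -3182674877/ 216720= -14685.65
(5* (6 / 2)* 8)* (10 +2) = 1440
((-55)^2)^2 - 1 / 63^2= 36318830624 / 3969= 9150625.00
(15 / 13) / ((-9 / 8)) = -40 / 39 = -1.03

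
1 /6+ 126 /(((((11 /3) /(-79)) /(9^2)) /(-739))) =10725056759 /66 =162500859.98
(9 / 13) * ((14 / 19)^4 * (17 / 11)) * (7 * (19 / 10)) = 20571768 / 4904185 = 4.19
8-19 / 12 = 77 / 12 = 6.42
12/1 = 12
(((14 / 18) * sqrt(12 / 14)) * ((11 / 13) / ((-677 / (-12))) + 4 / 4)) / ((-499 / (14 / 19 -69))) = 11586101 * sqrt(42) / 750980529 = 0.10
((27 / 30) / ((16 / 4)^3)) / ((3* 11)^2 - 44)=9 / 668800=0.00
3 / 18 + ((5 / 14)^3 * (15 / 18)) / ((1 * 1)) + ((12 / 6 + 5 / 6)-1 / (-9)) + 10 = 13.15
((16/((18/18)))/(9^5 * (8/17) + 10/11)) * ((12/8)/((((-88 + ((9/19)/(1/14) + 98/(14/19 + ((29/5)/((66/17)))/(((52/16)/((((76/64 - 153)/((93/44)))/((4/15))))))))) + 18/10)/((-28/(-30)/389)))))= -128573320568/4986381962360824603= -0.00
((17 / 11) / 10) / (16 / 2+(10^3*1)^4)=17 / 110000000000880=0.00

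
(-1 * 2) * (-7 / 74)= 7 / 37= 0.19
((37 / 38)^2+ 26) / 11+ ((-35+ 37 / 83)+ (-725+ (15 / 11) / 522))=-86838335641 / 114698364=-757.10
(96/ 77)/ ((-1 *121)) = -0.01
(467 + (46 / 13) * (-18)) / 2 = 5243 / 26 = 201.65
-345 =-345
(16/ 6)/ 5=8/ 15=0.53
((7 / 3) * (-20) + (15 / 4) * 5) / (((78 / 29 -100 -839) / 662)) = 3215665 / 162918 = 19.74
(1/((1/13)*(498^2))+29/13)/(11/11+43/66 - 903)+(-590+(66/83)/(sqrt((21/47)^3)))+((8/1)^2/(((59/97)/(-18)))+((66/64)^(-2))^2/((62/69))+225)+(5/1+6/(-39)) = -18062543031280583599/8016614942751558+1034*sqrt(987)/12201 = -2250.48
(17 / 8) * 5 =85 / 8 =10.62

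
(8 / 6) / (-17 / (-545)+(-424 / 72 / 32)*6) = -34880 / 28069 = -1.24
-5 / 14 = -0.36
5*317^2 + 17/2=1004907/2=502453.50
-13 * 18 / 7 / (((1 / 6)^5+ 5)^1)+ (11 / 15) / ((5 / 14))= -94555082 / 20412525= -4.63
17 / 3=5.67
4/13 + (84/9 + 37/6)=411/26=15.81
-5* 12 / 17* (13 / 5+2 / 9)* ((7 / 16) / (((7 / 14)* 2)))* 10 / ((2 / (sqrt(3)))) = -4445* sqrt(3) / 204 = -37.74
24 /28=6 /7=0.86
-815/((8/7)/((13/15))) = -14833/24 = -618.04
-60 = -60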